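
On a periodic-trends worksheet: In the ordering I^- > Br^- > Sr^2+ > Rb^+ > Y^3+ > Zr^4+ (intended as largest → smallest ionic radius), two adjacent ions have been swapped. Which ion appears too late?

Compare adjacent ions: both have 36 electrons but Z(Sr)=38 > Z(Rb)=37, so Sr^2+ should be the smaller of the two — yet in this decreasing list Sr^2+ sits before Rb^+. Nothing else is reversed, so Rb^+ should move one place to the left.

Rb^+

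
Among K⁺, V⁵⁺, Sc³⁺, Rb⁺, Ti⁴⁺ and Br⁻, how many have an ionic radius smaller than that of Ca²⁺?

3

Work out protons and electrons: V⁵⁺ (Z=23, 18 e⁻), Ti⁴⁺ (Z=22, 18 e⁻), Sc³⁺ (Z=21, 18 e⁻), Ca²⁺ (Z=20, 18 e⁻), K⁺ (Z=19, 18 e⁻), Rb⁺ (Z=37, 36 e⁻), Br⁻ (Z=35, 36 e⁻). V⁵⁺ < Ti⁴⁺ (both 18 e⁻, Z=23>22); Ti⁴⁺ < Sc³⁺ (both 18 e⁻, Z=22>21); Sc³⁺ < Ca²⁺ (both 18 e⁻, Z=21>20); Ca²⁺ < K⁺ (both 18 e⁻, Z=20>19); K⁺ < Rb⁺ (same group, period 4 vs 5); Rb⁺ < Br⁻ (isoelectronic, higher Z=37 is smaller).
Ordering all of them (including Ca²⁺) by radius gives V⁵⁺ < Ti⁴⁺ < Sc³⁺ < Ca²⁺ < K⁺ < Rb⁺ < Br⁻. That's 3.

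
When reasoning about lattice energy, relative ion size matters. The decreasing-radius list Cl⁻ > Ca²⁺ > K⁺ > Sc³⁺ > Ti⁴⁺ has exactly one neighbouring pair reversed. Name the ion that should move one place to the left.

K⁺

Check each adjacent pair. Ca²⁺ and K⁺ are reversed: they are isoelectronic (18 e⁻) and Ca has more protons than K (20 vs 19), making Ca²⁺ smaller. No other neighbouring pair contradicts the periodic trends, so K⁺ is the ion listed too late.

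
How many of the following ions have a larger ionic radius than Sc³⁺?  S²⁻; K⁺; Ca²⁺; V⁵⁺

3

Isoelectronic series (18 e⁻ each). Size is set by nuclear charge: more protons means a smaller ion. V⁵⁺ (Z=23), Sc³⁺ (Z=21), Ca²⁺ (Z=20), K⁺ (Z=19), S²⁻ (Z=16).
Overall: V⁵⁺ < Sc³⁺ < Ca²⁺ < K⁺ < S²⁻. Sc³⁺ has 1 below it and 3 above. Count: 3.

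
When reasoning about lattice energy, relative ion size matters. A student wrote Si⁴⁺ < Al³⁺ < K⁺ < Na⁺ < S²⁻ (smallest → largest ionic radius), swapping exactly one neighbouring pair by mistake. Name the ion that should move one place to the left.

Scanning neighbour by neighbour, only K⁺/Na⁺ violates a trend: Na⁺ and K⁺ are in one column with the same charge; the lighter period-3 ion has one fewer shell and is smaller. That makes Na⁺ the one sitting a position late relative to where it belongs.

Na⁺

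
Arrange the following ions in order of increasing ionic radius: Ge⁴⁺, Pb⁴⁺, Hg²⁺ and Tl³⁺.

First list Z and electron count for each: Ge⁴⁺ has 28 e⁻ (Z=32), Pb⁴⁺ has 78 e⁻ (Z=82), Tl³⁺ has 78 e⁻ (Z=81), Hg²⁺ has 78 e⁻ (Z=80). Ge⁴⁺ < Pb⁴⁺ (same group, period 4 vs 6); Pb⁴⁺ < Tl³⁺ (isoelectronic, higher Z=82 is smaller); Tl³⁺ < Hg²⁺ (both 78 e⁻, Z=81>80).

Ge⁴⁺ < Pb⁴⁺ < Tl³⁺ < Hg²⁺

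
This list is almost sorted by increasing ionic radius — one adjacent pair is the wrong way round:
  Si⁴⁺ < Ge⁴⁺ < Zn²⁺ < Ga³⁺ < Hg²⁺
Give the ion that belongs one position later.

Scanning neighbour by neighbour, only Zn²⁺/Ga³⁺ violates a trend: both have 28 electrons but Z(Ga)=31 > Z(Zn)=30, so Ga³⁺ should be the smaller of the two. That makes Zn²⁺ the one sitting a position early relative to where it belongs.

Zn²⁺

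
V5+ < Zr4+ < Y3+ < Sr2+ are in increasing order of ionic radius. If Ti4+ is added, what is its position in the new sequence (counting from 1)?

2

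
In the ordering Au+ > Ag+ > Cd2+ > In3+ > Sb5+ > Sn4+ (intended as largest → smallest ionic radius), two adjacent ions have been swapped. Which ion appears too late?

The pair Sb5+, Sn4+ is the wrong way round — they are isoelectronic (46 e⁻) and Sb has more protons than Sn (51 vs 50), making Sb5+ smaller. All other adjacent pairs agree with periodic trends, so Sn4+ is the misplaced ion.

Sn4+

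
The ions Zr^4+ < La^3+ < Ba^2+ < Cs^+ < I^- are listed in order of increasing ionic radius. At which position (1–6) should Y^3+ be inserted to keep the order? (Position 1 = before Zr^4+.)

2

Electron counts and nuclear charges: Zr^4+: 36 e⁻, Z=40, Y^3+: 36 e⁻, Z=39, La^3+: 54 e⁻, Z=57, Ba^2+: 54 e⁻, Z=56, Cs^+: 54 e⁻, Z=55, I^-: 54 e⁻, Z=53. Zr^4+ < Y^3+ (both 36 e⁻, Z=40>39); Y^3+ < La^3+ (same group, period 5 vs 6); La^3+ < Ba^2+ (isoelectronic, higher Z=57 is smaller); Ba^2+ < Cs^+ (both 54 e⁻, Z=56>55); Cs^+ < I^- (isoelectronic, higher Z=55 is smaller).
With Y^3+ included the full order is Zr^4+ < Y^3+ < La^3+ < Ba^2+ < Cs^+ < I^-, so it takes position 2.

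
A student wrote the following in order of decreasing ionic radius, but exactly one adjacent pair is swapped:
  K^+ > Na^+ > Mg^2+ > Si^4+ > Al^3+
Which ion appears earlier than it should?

Si^4+

Scanning neighbour by neighbour, only Si^4+/Al^3+ violates a trend: they are isoelectronic (10 e⁻) and Si has more protons than Al (14 vs 13), making Si^4+ smaller. That makes Si^4+ the one sitting a position early relative to where it belongs.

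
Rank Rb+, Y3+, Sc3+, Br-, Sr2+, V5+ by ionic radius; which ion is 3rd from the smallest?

Y3+

V5+ (Z=23, 18 e⁻), Sc3+ (Z=21, 18 e⁻), Y3+ (Z=39, 36 e⁻), Sr2+ (Z=38, 36 e⁻), Rb+ (Z=37, 36 e⁻), Br- (Z=35, 36 e⁻). V5+ < Sc3+ (isoelectronic, higher Z=23 is smaller); Sc3+ < Y3+ (same group, period 4 vs 5); Y3+ < Sr2+ (isoelectronic, higher Z=39 is smaller); Sr2+ < Rb+ (isoelectronic, higher Z=38 is smaller); Rb+ < Br- (isoelectronic, higher Z=37 is smaller).
Full ascending order: V5+ < Sc3+ < Y3+ < Sr2+ < Rb+ < Br-. Counting from the smallest, position 3 is Y3+.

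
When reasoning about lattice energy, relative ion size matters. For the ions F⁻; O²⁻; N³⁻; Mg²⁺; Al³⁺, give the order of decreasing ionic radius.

Isoelectronic series (10 e⁻ each). Size is set by nuclear charge: more protons means a smaller ion. Al³⁺ (Z=13), Mg²⁺ (Z=12), F⁻ (Z=9), O²⁻ (Z=8), N³⁻ (Z=7).

N³⁻ > O²⁻ > F⁻ > Mg²⁺ > Al³⁺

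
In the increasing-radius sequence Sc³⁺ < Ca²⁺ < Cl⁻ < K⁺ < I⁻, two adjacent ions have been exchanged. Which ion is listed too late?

Compare adjacent ions: both have 18 electrons but Z(K)=19 > Z(Cl)=17, so K⁺ should be the smaller of the two — yet in this increasing list Cl⁻ sits before K⁺. Nothing else is reversed, so K⁺ should move one place to the left.

K⁺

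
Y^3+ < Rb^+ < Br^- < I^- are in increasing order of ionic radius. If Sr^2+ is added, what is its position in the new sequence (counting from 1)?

First list Z and electron count for each: Y^3+ has 36 e⁻ (Z=39), Sr^2+ has 36 e⁻ (Z=38), Rb^+ has 36 e⁻ (Z=37), Br^- has 36 e⁻ (Z=35), I^- has 54 e⁻ (Z=53). Y^3+ < Sr^2+ (isoelectronic, higher Z=39 is smaller); Sr^2+ < Rb^+ (both 36 e⁻, Z=38>37); Rb^+ < Br^- (isoelectronic, higher Z=37 is smaller); Br^- < I^- (same group, 1 shell fewer).
The complete sequence is Y^3+ < Sr^2+ < Rb^+ < Br^- < I^-. Sr^2+ sits at position 2.

2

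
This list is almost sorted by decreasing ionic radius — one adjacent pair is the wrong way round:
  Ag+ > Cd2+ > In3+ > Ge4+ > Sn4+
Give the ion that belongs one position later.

Ge4+

The pair Ge4+, Sn4+ is the wrong way round — same group and charge — period 4 sits above period 5, so Ge4+ is smaller. All other adjacent pairs agree with periodic trends, so Ge4+ is the misplaced ion.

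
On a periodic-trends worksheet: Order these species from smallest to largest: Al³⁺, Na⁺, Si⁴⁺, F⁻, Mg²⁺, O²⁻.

Si⁴⁺ < Al³⁺ < Mg²⁺ < Na⁺ < F⁻ < O²⁻

Isoelectronic series (10 e⁻ each). Size is set by nuclear charge: more protons means a smaller ion. Si⁴⁺ (Z=14), Al³⁺ (Z=13), Mg²⁺ (Z=12), Na⁺ (Z=11), F⁻ (Z=9), O²⁻ (Z=8).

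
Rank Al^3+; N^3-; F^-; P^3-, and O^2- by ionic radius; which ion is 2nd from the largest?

First list Z and electron count for each: Al^3+: 10 e⁻, Z=13, F^-: 10 e⁻, Z=9, O^2-: 10 e⁻, Z=8, N^3-: 10 e⁻, Z=7, P^3-: 18 e⁻, Z=15. Al^3+ < F^- (isoelectronic, higher Z=13 is smaller); F^- < O^2- (both 10 e⁻, Z=9>8); O^2- < N^3- (isoelectronic, higher Z=8 is smaller); N^3- < P^3- (same group, 1 shell fewer).
Ordering: Al^3+ < F^- < O^2- < N^3- < P^3-. The 2nd largest is N^3-.

N^3-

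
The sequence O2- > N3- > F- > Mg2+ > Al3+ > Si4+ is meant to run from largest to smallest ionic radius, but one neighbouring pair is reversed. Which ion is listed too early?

O2-

Compare adjacent ions: both have 10 electrons but Z(O)=8 > Z(N)=7, so O2- should be the smaller of the two — yet in this decreasing list O2- sits before N3-. Nothing else is reversed, so O2- should move one place to the right.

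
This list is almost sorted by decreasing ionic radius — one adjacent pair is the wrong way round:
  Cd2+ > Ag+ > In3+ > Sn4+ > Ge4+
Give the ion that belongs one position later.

Scanning neighbour by neighbour, only Cd2+/Ag+ violates a trend: Cd2+ and Ag+ share 46 electrons; the higher nuclear charge on Cd (Z=48) contracts it more, so Cd2+ < Ag+. That makes Cd2+ the one sitting a position early relative to where it belongs.

Cd2+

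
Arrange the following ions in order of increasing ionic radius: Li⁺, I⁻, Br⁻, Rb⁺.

Electron counts and nuclear charges: Li⁺ (Z=3, 2 e⁻), Rb⁺ (Z=37, 36 e⁻), Br⁻ (Z=35, 36 e⁻), I⁻ (Z=53, 54 e⁻). Li⁺ < Rb⁺ (same group, period 2 vs 5); Rb⁺ < Br⁻ (both 36 e⁻, Z=37>35); Br⁻ < I⁻ (same group, 1 shell fewer).

Li⁺ < Rb⁺ < Br⁻ < I⁻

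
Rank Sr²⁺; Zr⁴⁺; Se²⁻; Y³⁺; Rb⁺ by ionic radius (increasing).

Each ion has 36 electrons. The ranking follows nuclear charge in reverse — greater Z gives a smaller radius. Zr⁴⁺ (Z=40), Y³⁺ (Z=39), Sr²⁺ (Z=38), Rb⁺ (Z=37), Se²⁻ (Z=34).

Zr⁴⁺ < Y³⁺ < Sr²⁺ < Rb⁺ < Se²⁻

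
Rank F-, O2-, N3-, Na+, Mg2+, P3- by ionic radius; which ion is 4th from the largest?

Mg2+ has 10 e⁻ (Z=12), Na+ has 10 e⁻ (Z=11), F- has 10 e⁻ (Z=9), O2- has 10 e⁻ (Z=8), N3- has 10 e⁻ (Z=7), P3- has 18 e⁻ (Z=15). Mg2+ < Na+ (isoelectronic, higher Z=12 is smaller); Na+ < F- (isoelectronic, higher Z=11 is smaller); F- < O2- (both 10 e⁻, Z=9>8); O2- < N3- (isoelectronic, higher Z=8 is smaller); N3- < P3- (same group, period 2 vs 3).
Full ascending order: Mg2+ < Na+ < F- < O2- < N3- < P3-. Counting from the largest, position 4 is F-.

F-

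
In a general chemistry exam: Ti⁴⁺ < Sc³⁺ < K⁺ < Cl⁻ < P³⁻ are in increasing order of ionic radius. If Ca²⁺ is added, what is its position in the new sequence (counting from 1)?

These species are isoelectronic with 18 electrons. The only difference is the number of protons: Ti⁴⁺ (Z=22), Sc³⁺ (Z=21), Ca²⁺ (Z=20), K⁺ (Z=19), Cl⁻ (Z=17), P³⁻ (Z=15). The strongest nuclear pull (Ti⁴⁺) gives the smallest ion.
Merged order: Ti⁴⁺ < Sc³⁺ < Ca²⁺ < K⁺ < Cl⁻ < P³⁻ — Ca²⁺ is number 3.

3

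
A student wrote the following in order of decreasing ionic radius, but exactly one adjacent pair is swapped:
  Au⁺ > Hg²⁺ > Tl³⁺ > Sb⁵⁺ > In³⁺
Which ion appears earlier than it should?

The pair Sb⁵⁺, In³⁺ is the wrong way round — both have 46 electrons but Z(Sb)=51 > Z(In)=49, so Sb⁵⁺ should be the smaller of the two. All other adjacent pairs agree with periodic trends, so Sb⁵⁺ is the misplaced ion.

Sb⁵⁺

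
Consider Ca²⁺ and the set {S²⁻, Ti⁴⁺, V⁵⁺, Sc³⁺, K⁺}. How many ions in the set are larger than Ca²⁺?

Isoelectronic series (18 e⁻ each). Size is set by nuclear charge: more protons means a smaller ion. V⁵⁺ (Z=23), Ti⁴⁺ (Z=22), Sc³⁺ (Z=21), Ca²⁺ (Z=20), K⁺ (Z=19), S²⁻ (Z=16).
Ordering all of them (including Ca²⁺) by radius gives V⁵⁺ < Ti⁴⁺ < Sc³⁺ < Ca²⁺ < K⁺ < S²⁻. Count: 2.

2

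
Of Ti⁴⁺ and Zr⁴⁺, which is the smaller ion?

Ti⁴⁺

All are in the same group with charge +4. Radius grows down the group as n (the outermost shell) increases.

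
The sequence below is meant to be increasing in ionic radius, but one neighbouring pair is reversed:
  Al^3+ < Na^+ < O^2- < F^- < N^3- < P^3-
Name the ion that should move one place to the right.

O^2-

Compare adjacent ions: they are isoelectronic (10 e⁻) and F has more protons than O (9 vs 8), making F^- smaller — yet in this increasing list O^2- sits before F^-. Nothing else is reversed, so O^2- should move one place to the right.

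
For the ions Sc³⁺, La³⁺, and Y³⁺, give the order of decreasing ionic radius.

These ions sit in one column with identical charge. Each step down the periodic table adds a principal shell, increasing the radius.

La³⁺ > Y³⁺ > Sc³⁺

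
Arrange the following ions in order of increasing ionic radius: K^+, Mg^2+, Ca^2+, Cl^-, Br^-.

First list Z and electron count for each: Mg^2+: 10 e⁻, Z=12, Ca^2+: 18 e⁻, Z=20, K^+: 18 e⁻, Z=19, Cl^-: 18 e⁻, Z=17, Br^-: 36 e⁻, Z=35. Mg^2+ < Ca^2+ (same group, period 3 vs 4); Ca^2+ < K^+ (both 18 e⁻, Z=20>19); K^+ < Cl^- (isoelectronic, higher Z=19 is smaller); Cl^- < Br^- (same group, 1 shell fewer).

Mg^2+ < Ca^2+ < K^+ < Cl^- < Br^-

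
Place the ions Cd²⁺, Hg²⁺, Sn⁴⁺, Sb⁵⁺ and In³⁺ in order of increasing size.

Sb⁵⁺ < Sn⁴⁺ < In³⁺ < Cd²⁺ < Hg²⁺

First list Z and electron count for each: Sb⁵⁺: 46 e⁻, Z=51, Sn⁴⁺: 46 e⁻, Z=50, In³⁺: 46 e⁻, Z=49, Cd²⁺: 46 e⁻, Z=48, Hg²⁺: 78 e⁻, Z=80. Sb⁵⁺ < Sn⁴⁺ (both 46 e⁻, Z=51>50); Sn⁴⁺ < In³⁺ (isoelectronic, higher Z=50 is smaller); In³⁺ < Cd²⁺ (isoelectronic, higher Z=49 is smaller); Cd²⁺ < Hg²⁺ (same group, period 5 vs 6).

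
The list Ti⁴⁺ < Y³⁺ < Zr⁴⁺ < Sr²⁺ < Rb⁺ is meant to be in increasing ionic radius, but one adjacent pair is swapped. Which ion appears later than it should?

Zr⁴⁺

Compare adjacent ions: they are isoelectronic (36 e⁻) and Zr has more protons than Y (40 vs 39), making Zr⁴⁺ smaller — yet in this increasing list Y³⁺ sits before Zr⁴⁺. Nothing else is reversed, so Zr⁴⁺ should move one place to the left.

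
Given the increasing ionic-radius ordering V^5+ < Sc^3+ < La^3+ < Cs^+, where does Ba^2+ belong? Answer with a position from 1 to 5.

4

Work out protons and electrons: V^5+ (Z=23, 18 e⁻), Sc^3+ (Z=21, 18 e⁻), La^3+ (Z=57, 54 e⁻), Ba^2+ (Z=56, 54 e⁻), Cs^+ (Z=55, 54 e⁻). V^5+ < Sc^3+ (both 18 e⁻, Z=23>21); Sc^3+ < La^3+ (same group, period 4 vs 6); La^3+ < Ba^2+ (both 54 e⁻, Z=57>56); Ba^2+ < Cs^+ (both 54 e⁻, Z=56>55).
Merged order: V^5+ < Sc^3+ < La^3+ < Ba^2+ < Cs^+ — Ba^2+ is number 4.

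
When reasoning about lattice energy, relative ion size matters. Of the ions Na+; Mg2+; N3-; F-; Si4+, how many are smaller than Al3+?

These species are isoelectronic with 10 electrons. The only difference is the number of protons: Si4+ (Z=14), Al3+ (Z=13), Mg2+ (Z=12), Na+ (Z=11), F- (Z=9), N3- (Z=7). The strongest nuclear pull (Si4+) gives the smallest ion.
Ordering all of them (including Al3+) by radius gives Si4+ < Al3+ < Mg2+ < Na+ < F- < N3-. That's 1.

1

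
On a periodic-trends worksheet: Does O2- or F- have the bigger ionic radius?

These species are isoelectronic with 10 electrons. The only difference is the number of protons: F- (Z=9), O2- (Z=8). The strongest nuclear pull (F-) gives the smallest ion.

O2-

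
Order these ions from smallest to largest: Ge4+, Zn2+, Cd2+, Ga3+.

Work out protons and electrons: Ge4+ (Z=32, 28 e⁻), Ga3+ (Z=31, 28 e⁻), Zn2+ (Z=30, 28 e⁻), Cd2+ (Z=48, 46 e⁻). Ge4+ < Ga3+ (isoelectronic, higher Z=32 is smaller); Ga3+ < Zn2+ (isoelectronic, higher Z=31 is smaller); Zn2+ < Cd2+ (same group, period 4 vs 5).

Ge4+ < Ga3+ < Zn2+ < Cd2+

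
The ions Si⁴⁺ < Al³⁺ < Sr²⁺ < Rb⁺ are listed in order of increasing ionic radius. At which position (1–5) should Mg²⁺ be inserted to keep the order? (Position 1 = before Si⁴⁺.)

Tabulating Z and e⁻: Si⁴⁺ has 10 e⁻ (Z=14), Al³⁺ has 10 e⁻ (Z=13), Mg²⁺ has 10 e⁻ (Z=12), Sr²⁺ has 36 e⁻ (Z=38), Rb⁺ has 36 e⁻ (Z=37). Si⁴⁺ < Al³⁺ (both 10 e⁻, Z=14>13); Al³⁺ < Mg²⁺ (isoelectronic, higher Z=13 is smaller); Mg²⁺ < Sr²⁺ (same group, 2 shells fewer); Sr²⁺ < Rb⁺ (both 36 e⁻, Z=38>37).
The complete sequence is Si⁴⁺ < Al³⁺ < Mg²⁺ < Sr²⁺ < Rb⁺. Mg²⁺ sits at position 3.

3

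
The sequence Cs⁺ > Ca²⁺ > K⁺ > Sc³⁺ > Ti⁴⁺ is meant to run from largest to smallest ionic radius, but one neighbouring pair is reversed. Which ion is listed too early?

Compare adjacent ions: both have 18 electrons but Z(Ca)=20 > Z(K)=19, so Ca²⁺ should be the smaller of the two — yet in this decreasing list Ca²⁺ sits before K⁺. Nothing else is reversed, so Ca²⁺ should move one place to the right.

Ca²⁺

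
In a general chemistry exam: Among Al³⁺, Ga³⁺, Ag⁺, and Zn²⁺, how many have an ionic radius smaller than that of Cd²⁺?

3

Work out protons and electrons: Al³⁺: 10 e⁻, Z=13, Ga³⁺: 28 e⁻, Z=31, Zn²⁺: 28 e⁻, Z=30, Cd²⁺: 46 e⁻, Z=48, Ag⁺: 46 e⁻, Z=47. Al³⁺ < Ga³⁺ (same group, 1 shell fewer); Ga³⁺ < Zn²⁺ (isoelectronic, higher Z=31 is smaller); Zn²⁺ < Cd²⁺ (same group, period 4 vs 5); Cd²⁺ < Ag⁺ (isoelectronic, higher Z=48 is smaller).
Overall: Al³⁺ < Ga³⁺ < Zn²⁺ < Cd²⁺ < Ag⁺. Cd²⁺ has 3 below it and 1 above. So 3 are smaller.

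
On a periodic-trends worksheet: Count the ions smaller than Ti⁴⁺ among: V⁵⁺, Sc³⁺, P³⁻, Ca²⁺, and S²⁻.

1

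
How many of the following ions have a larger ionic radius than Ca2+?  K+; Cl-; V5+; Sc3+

2

These species are isoelectronic with 18 electrons. The only difference is the number of protons: V5+ (Z=23), Sc3+ (Z=21), Ca2+ (Z=20), K+ (Z=19), Cl- (Z=17). The strongest nuclear pull (V5+) gives the smallest ion.
Overall: V5+ < Sc3+ < Ca2+ < K+ < Cl-. Ca2+ has 2 below it and 2 above. Count: 2.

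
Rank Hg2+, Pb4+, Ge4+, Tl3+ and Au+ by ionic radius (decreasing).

Au+ > Hg2+ > Tl3+ > Pb4+ > Ge4+

Ge4+ has 28 e⁻ (Z=32), Pb4+ has 78 e⁻ (Z=82), Tl3+ has 78 e⁻ (Z=81), Hg2+ has 78 e⁻ (Z=80), Au+ has 78 e⁻ (Z=79). Ge4+ < Pb4+ (same group, 2 shells fewer); Pb4+ < Tl3+ (both 78 e⁻, Z=82>81); Tl3+ < Hg2+ (both 78 e⁻, Z=81>80); Hg2+ < Au+ (both 78 e⁻, Z=80>79).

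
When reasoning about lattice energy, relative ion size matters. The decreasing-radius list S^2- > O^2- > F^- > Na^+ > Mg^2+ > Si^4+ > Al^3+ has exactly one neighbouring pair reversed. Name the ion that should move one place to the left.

Al^3+

The pair Si^4+, Al^3+ is the wrong way round — both have 10 electrons but Z(Si)=14 > Z(Al)=13, so Si^4+ should be the smaller of the two. All other adjacent pairs agree with periodic trends, so Al^3+ is the misplaced ion.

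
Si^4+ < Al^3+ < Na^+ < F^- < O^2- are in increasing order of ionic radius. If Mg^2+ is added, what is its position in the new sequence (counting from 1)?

3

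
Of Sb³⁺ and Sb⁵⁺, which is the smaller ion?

Sb⁵⁺

These are all Sb ions. Removing more electrons (higher positive charge) pulls the remaining electrons in closer, so Sb⁵⁺ is smallest and Sb³⁺ is largest.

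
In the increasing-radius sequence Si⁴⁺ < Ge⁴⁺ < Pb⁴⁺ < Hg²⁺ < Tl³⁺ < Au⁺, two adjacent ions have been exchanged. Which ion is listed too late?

Tl³⁺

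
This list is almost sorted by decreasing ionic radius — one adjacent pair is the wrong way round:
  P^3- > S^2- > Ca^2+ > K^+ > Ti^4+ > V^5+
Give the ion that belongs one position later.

The pair Ca^2+, K^+ is the wrong way round — both have 18 electrons but Z(Ca)=20 > Z(K)=19, so Ca^2+ should be the smaller of the two. All other adjacent pairs agree with periodic trends, so Ca^2+ is the misplaced ion.

Ca^2+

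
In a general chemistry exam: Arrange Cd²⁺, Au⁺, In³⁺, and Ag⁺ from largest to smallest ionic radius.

Au⁺ > Ag⁺ > Cd²⁺ > In³⁺

Electron counts and nuclear charges: In³⁺: 46 e⁻, Z=49, Cd²⁺: 46 e⁻, Z=48, Ag⁺: 46 e⁻, Z=47, Au⁺: 78 e⁻, Z=79. In³⁺ < Cd²⁺ (both 46 e⁻, Z=49>48); Cd²⁺ < Ag⁺ (both 46 e⁻, Z=48>47); Ag⁺ < Au⁺ (same group, 1 shell fewer).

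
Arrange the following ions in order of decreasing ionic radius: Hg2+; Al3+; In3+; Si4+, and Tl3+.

First list Z and electron count for each: Si4+: 10 e⁻, Z=14, Al3+: 10 e⁻, Z=13, In3+: 46 e⁻, Z=49, Tl3+: 78 e⁻, Z=81, Hg2+: 78 e⁻, Z=80. Si4+ < Al3+ (both 10 e⁻, Z=14>13); Al3+ < In3+ (same group, period 3 vs 5); In3+ < Tl3+ (same group, period 5 vs 6); Tl3+ < Hg2+ (both 78 e⁻, Z=81>80).

Hg2+ > Tl3+ > In3+ > Al3+ > Si4+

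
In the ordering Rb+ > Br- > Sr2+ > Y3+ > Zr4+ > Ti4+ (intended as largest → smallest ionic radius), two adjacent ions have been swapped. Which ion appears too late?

Br-

Scanning neighbour by neighbour, only Rb+/Br- violates a trend: Rb+ and Br- share 36 electrons; the higher nuclear charge on Rb (Z=37) contracts it more, so Rb+ < Br-. That makes Br- the one sitting a position late relative to where it belongs.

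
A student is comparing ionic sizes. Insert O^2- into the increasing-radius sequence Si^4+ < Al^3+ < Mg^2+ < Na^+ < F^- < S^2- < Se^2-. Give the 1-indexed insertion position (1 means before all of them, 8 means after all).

Electron counts and nuclear charges: Si^4+: 10 e⁻, Z=14, Al^3+: 10 e⁻, Z=13, Mg^2+: 10 e⁻, Z=12, Na^+: 10 e⁻, Z=11, F^-: 10 e⁻, Z=9, O^2-: 10 e⁻, Z=8, S^2-: 18 e⁻, Z=16, Se^2-: 36 e⁻, Z=34. Si^4+ < Al^3+ (both 10 e⁻, Z=14>13); Al^3+ < Mg^2+ (isoelectronic, higher Z=13 is smaller); Mg^2+ < Na^+ (isoelectronic, higher Z=12 is smaller); Na^+ < F^- (both 10 e⁻, Z=11>9); F^- < O^2- (isoelectronic, higher Z=9 is smaller); O^2- < S^2- (same group, 1 shell fewer); S^2- < Se^2- (same group, 1 shell fewer).
Merged order: Si^4+ < Al^3+ < Mg^2+ < Na^+ < F^- < O^2- < S^2- < Se^2- — O^2- is number 6.

6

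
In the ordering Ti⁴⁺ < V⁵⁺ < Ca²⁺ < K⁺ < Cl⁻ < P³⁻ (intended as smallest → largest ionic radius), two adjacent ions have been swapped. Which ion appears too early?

Compare adjacent ions: V⁵⁺ and Ti⁴⁺ share 18 electrons; the higher nuclear charge on V (Z=23) contracts it more, so V⁵⁺ < Ti⁴⁺ — yet in this increasing list Ti⁴⁺ sits before V⁵⁺. Nothing else is reversed, so Ti⁴⁺ should move one place to the right.

Ti⁴⁺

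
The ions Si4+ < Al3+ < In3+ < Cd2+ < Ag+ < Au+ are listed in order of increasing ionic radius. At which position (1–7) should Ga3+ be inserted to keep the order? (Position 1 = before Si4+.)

Electron counts and nuclear charges: Si4+ has 10 e⁻ (Z=14), Al3+ has 10 e⁻ (Z=13), Ga3+ has 28 e⁻ (Z=31), In3+ has 46 e⁻ (Z=49), Cd2+ has 46 e⁻ (Z=48), Ag+ has 46 e⁻ (Z=47), Au+ has 78 e⁻ (Z=79). Si4+ < Al3+ (both 10 e⁻, Z=14>13); Al3+ < Ga3+ (same group, period 3 vs 4); Ga3+ < In3+ (same group, period 4 vs 5); In3+ < Cd2+ (isoelectronic, higher Z=49 is smaller); Cd2+ < Ag+ (both 46 e⁻, Z=48>47); Ag+ < Au+ (same group, period 5 vs 6).
The complete sequence is Si4+ < Al3+ < Ga3+ < In3+ < Cd2+ < Ag+ < Au+. Ga3+ sits at position 3.

3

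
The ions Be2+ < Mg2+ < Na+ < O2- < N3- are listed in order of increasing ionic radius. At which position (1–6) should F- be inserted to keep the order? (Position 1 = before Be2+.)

4

First list Z and electron count for each: Be2+ (Z=4, 2 e⁻), Mg2+ (Z=12, 10 e⁻), Na+ (Z=11, 10 e⁻), F- (Z=9, 10 e⁻), O2- (Z=8, 10 e⁻), N3- (Z=7, 10 e⁻). Be2+ < Mg2+ (same group, period 2 vs 3); Mg2+ < Na+ (isoelectronic, higher Z=12 is smaller); Na+ < F- (both 10 e⁻, Z=11>9); F- < O2- (isoelectronic, higher Z=9 is smaller); O2- < N3- (both 10 e⁻, Z=8>7).
With F- included the full order is Be2+ < Mg2+ < Na+ < F- < O2- < N3-, so it takes position 4.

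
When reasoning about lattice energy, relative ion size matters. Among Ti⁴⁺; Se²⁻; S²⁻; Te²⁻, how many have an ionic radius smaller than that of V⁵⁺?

Tabulating Z and e⁻: V⁵⁺ (Z=23, 18 e⁻), Ti⁴⁺ (Z=22, 18 e⁻), S²⁻ (Z=16, 18 e⁻), Se²⁻ (Z=34, 36 e⁻), Te²⁻ (Z=52, 54 e⁻). V⁵⁺ < Ti⁴⁺ (both 18 e⁻, Z=23>22); Ti⁴⁺ < S²⁻ (isoelectronic, higher Z=22 is smaller); S²⁻ < Se²⁻ (same group, 1 shell fewer); Se²⁻ < Te²⁻ (same group, 1 shell fewer).
Relative to V⁵⁺, the ions that are smaller are none. So 0 are smaller.

0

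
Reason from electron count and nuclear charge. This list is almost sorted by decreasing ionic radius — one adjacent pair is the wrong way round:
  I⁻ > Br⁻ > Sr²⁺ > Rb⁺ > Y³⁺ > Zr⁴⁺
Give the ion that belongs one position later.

Check each adjacent pair. Sr²⁺ and Rb⁺ are reversed: both have 36 electrons but Z(Sr)=38 > Z(Rb)=37, so Sr²⁺ should be the smaller of the two. No other neighbouring pair contradicts the periodic trends, so Sr²⁺ is the ion listed too early.

Sr²⁺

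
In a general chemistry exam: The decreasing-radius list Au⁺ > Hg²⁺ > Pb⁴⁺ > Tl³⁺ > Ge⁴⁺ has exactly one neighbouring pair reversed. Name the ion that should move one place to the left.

Compare adjacent ions: they are isoelectronic (78 e⁻) and Pb has more protons than Tl (82 vs 81), making Pb⁴⁺ smaller — yet in this decreasing list Pb⁴⁺ sits before Tl³⁺. Nothing else is reversed, so Tl³⁺ should move one place to the left.

Tl³⁺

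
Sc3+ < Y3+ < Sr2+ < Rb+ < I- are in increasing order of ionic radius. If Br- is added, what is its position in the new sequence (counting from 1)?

Sc3+: 18 e⁻, Z=21, Y3+: 36 e⁻, Z=39, Sr2+: 36 e⁻, Z=38, Rb+: 36 e⁻, Z=37, Br-: 36 e⁻, Z=35, I-: 54 e⁻, Z=53. Sc3+ < Y3+ (same group, 1 shell fewer); Y3+ < Sr2+ (isoelectronic, higher Z=39 is smaller); Sr2+ < Rb+ (isoelectronic, higher Z=38 is smaller); Rb+ < Br- (isoelectronic, higher Z=37 is smaller); Br- < I- (same group, 1 shell fewer).
The complete sequence is Sc3+ < Y3+ < Sr2+ < Rb+ < Br- < I-. Br- sits at position 5.

5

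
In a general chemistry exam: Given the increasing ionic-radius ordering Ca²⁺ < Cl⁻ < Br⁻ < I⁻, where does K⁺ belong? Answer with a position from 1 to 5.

2

First list Z and electron count for each: Ca²⁺: 18 e⁻, Z=20, K⁺: 18 e⁻, Z=19, Cl⁻: 18 e⁻, Z=17, Br⁻: 36 e⁻, Z=35, I⁻: 54 e⁻, Z=53. Ca²⁺ < K⁺ (isoelectronic, higher Z=20 is smaller); K⁺ < Cl⁻ (both 18 e⁻, Z=19>17); Cl⁻ < Br⁻ (same group, 1 shell fewer); Br⁻ < I⁻ (same group, 1 shell fewer).
Putting K⁺ in gives Ca²⁺ < K⁺ < Cl⁻ < Br⁻ < I⁻; it lands at slot 2.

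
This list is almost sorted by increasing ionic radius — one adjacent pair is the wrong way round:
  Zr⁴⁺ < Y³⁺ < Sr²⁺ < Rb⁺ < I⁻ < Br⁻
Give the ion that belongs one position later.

I⁻

Scanning neighbour by neighbour, only I⁻/Br⁻ violates a trend: both in group 17 with the same charge; Br⁻ (period 4) has the smaller radius. That makes I⁻ the one sitting a position early relative to where it belongs.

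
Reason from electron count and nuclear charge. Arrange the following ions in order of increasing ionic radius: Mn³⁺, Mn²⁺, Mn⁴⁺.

Same element, different charge: the more highly charged cation has fewer electrons and a greater effective nuclear charge per electron, making Mn⁴⁺ the smallest.

Mn⁴⁺ < Mn³⁺ < Mn²⁺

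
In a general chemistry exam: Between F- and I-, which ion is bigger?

I-

Same group, same charge. Going down the group adds an extra shell of electrons, so the ion gets larger: F- is highest in the group and smallest.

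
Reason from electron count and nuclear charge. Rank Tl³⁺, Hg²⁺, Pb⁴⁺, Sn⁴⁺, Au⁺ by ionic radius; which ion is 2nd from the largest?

Hg²⁺

Work out protons and electrons: Sn⁴⁺ (Z=50, 46 e⁻), Pb⁴⁺ (Z=82, 78 e⁻), Tl³⁺ (Z=81, 78 e⁻), Hg²⁺ (Z=80, 78 e⁻), Au⁺ (Z=79, 78 e⁻). Sn⁴⁺ < Pb⁴⁺ (same group, 1 shell fewer); Pb⁴⁺ < Tl³⁺ (isoelectronic, higher Z=82 is smaller); Tl³⁺ < Hg²⁺ (both 78 e⁻, Z=81>80); Hg²⁺ < Au⁺ (both 78 e⁻, Z=80>79).
Full ascending order: Sn⁴⁺ < Pb⁴⁺ < Tl³⁺ < Hg²⁺ < Au⁺. Counting from the largest, position 2 is Hg²⁺.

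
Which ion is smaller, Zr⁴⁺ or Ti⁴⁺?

Same group, same charge. Going down the group adds an extra shell of electrons, so the ion gets larger: Ti⁴⁺ is highest in the group and smallest.

Ti⁴⁺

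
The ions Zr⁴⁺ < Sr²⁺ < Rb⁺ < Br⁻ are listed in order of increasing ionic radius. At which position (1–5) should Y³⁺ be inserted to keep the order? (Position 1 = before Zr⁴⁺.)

All of these have 36 electrons (isoelectronic). With the same electron cloud, the ion with the most protons pulls it in tightest. Nuclear charges: Zr⁴⁺ (Z=40), Y³⁺ (Z=39), Sr²⁺ (Z=38), Rb⁺ (Z=37), Br⁻ (Z=35). Highest Z is smallest.
Putting Y³⁺ in gives Zr⁴⁺ < Y³⁺ < Sr²⁺ < Rb⁺ < Br⁻; it lands at slot 2.

2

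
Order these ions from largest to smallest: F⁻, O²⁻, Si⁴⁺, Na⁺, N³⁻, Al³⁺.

Each ion has 10 electrons. The ranking follows nuclear charge in reverse — greater Z gives a smaller radius. Si⁴⁺ (Z=14), Al³⁺ (Z=13), Na⁺ (Z=11), F⁻ (Z=9), O²⁻ (Z=8), N³⁻ (Z=7).

N³⁻ > O²⁻ > F⁻ > Na⁺ > Al³⁺ > Si⁴⁺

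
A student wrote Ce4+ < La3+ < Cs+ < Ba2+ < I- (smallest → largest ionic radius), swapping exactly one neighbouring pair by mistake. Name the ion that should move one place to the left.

Scanning neighbour by neighbour, only Cs+/Ba2+ violates a trend: they are isoelectronic (54 e⁻) and Ba has more protons than Cs (56 vs 55), making Ba2+ smaller. That makes Ba2+ the one sitting a position late relative to where it belongs.

Ba2+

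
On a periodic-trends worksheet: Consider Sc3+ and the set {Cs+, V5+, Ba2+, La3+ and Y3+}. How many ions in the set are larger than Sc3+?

4

Work out protons and electrons: V5+ has 18 e⁻ (Z=23), Sc3+ has 18 e⁻ (Z=21), Y3+ has 36 e⁻ (Z=39), La3+ has 54 e⁻ (Z=57), Ba2+ has 54 e⁻ (Z=56), Cs+ has 54 e⁻ (Z=55). V5+ < Sc3+ (both 18 e⁻, Z=23>21); Sc3+ < Y3+ (same group, 1 shell fewer); Y3+ < La3+ (same group, 1 shell fewer); La3+ < Ba2+ (both 54 e⁻, Z=57>56); Ba2+ < Cs+ (isoelectronic, higher Z=56 is smaller).
Placing each against Sc3+: smaller — V5+; larger — Y3+, La3+, Ba2+, Cs+. Count: 4.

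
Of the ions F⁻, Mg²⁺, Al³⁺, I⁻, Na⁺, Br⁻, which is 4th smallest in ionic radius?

F⁻

Electron counts and nuclear charges: Al³⁺ has 10 e⁻ (Z=13), Mg²⁺ has 10 e⁻ (Z=12), Na⁺ has 10 e⁻ (Z=11), F⁻ has 10 e⁻ (Z=9), Br⁻ has 36 e⁻ (Z=35), I⁻ has 54 e⁻ (Z=53). Al³⁺ < Mg²⁺ (isoelectronic, higher Z=13 is smaller); Mg²⁺ < Na⁺ (isoelectronic, higher Z=12 is smaller); Na⁺ < F⁻ (both 10 e⁻, Z=11>9); F⁻ < Br⁻ (same group, 2 shells fewer); Br⁻ < I⁻ (same group, period 4 vs 5).
That gives Al³⁺ < Mg²⁺ < Na⁺ < F⁻ < Br⁻ < I⁻. From the smallest end, number 4 is F⁻.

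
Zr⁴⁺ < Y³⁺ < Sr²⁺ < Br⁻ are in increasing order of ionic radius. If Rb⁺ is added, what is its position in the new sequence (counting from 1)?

4

Isoelectronic series (36 e⁻ each). Size is set by nuclear charge: more protons means a smaller ion. Zr⁴⁺ (Z=40), Y³⁺ (Z=39), Sr²⁺ (Z=38), Rb⁺ (Z=37), Br⁻ (Z=35).
Merged order: Zr⁴⁺ < Y³⁺ < Sr²⁺ < Rb⁺ < Br⁻ — Rb⁺ is number 4.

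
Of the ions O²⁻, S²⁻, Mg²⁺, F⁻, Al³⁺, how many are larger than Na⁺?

Electron counts and nuclear charges: Al³⁺ has 10 e⁻ (Z=13), Mg²⁺ has 10 e⁻ (Z=12), Na⁺ has 10 e⁻ (Z=11), F⁻ has 10 e⁻ (Z=9), O²⁻ has 10 e⁻ (Z=8), S²⁻ has 18 e⁻ (Z=16). Al³⁺ < Mg²⁺ (both 10 e⁻, Z=13>12); Mg²⁺ < Na⁺ (both 10 e⁻, Z=12>11); Na⁺ < F⁻ (both 10 e⁻, Z=11>9); F⁻ < O²⁻ (both 10 e⁻, Z=9>8); O²⁻ < S²⁻ (same group, 1 shell fewer).
Ordering all of them (including Na⁺) by radius gives Al³⁺ < Mg²⁺ < Na⁺ < F⁻ < O²⁻ < S²⁻. So 3 are larger.

3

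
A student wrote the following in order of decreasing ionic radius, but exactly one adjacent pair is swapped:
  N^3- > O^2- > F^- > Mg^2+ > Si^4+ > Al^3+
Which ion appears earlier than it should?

Compare adjacent ions: both have 10 electrons but Z(Si)=14 > Z(Al)=13, so Si^4+ should be the smaller of the two — yet in this decreasing list Si^4+ sits before Al^3+. Nothing else is reversed, so Si^4+ should move one place to the right.

Si^4+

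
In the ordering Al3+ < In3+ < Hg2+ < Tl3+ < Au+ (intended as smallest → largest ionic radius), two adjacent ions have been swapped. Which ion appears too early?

Check each adjacent pair. Hg2+ and Tl3+ are reversed: they are isoelectronic (78 e⁻) and Tl has more protons than Hg (81 vs 80), making Tl3+ smaller. No other neighbouring pair contradicts the periodic trends, so Hg2+ is the ion listed too early.

Hg2+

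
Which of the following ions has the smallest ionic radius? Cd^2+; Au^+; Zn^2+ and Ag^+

Zn^2+

Work out protons and electrons: Zn^2+: 28 e⁻, Z=30, Cd^2+: 46 e⁻, Z=48, Ag^+: 46 e⁻, Z=47, Au^+: 78 e⁻, Z=79. Zn^2+ < Cd^2+ (same group, period 4 vs 5); Cd^2+ < Ag^+ (isoelectronic, higher Z=48 is smaller); Ag^+ < Au^+ (same group, period 5 vs 6).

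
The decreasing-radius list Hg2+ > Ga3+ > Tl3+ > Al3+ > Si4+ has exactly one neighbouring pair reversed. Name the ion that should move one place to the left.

Tl3+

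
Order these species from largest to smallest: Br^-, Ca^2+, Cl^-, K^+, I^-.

Tabulating Z and e⁻: Ca^2+ has 18 e⁻ (Z=20), K^+ has 18 e⁻ (Z=19), Cl^- has 18 e⁻ (Z=17), Br^- has 36 e⁻ (Z=35), I^- has 54 e⁻ (Z=53). Ca^2+ < K^+ (isoelectronic, higher Z=20 is smaller); K^+ < Cl^- (both 18 e⁻, Z=19>17); Cl^- < Br^- (same group, period 3 vs 4); Br^- < I^- (same group, period 4 vs 5).

I^- > Br^- > Cl^- > K^+ > Ca^2+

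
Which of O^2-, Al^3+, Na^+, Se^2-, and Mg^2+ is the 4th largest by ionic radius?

Tabulating Z and e⁻: Al^3+: 10 e⁻, Z=13, Mg^2+: 10 e⁻, Z=12, Na^+: 10 e⁻, Z=11, O^2-: 10 e⁻, Z=8, Se^2-: 36 e⁻, Z=34. Al^3+ < Mg^2+ (isoelectronic, higher Z=13 is smaller); Mg^2+ < Na^+ (isoelectronic, higher Z=12 is smaller); Na^+ < O^2- (both 10 e⁻, Z=11>8); O^2- < Se^2- (same group, period 2 vs 4).
So the order is Al^3+ < Mg^2+ < Na^+ < O^2- < Se^2-; the 4th-largest ion is Mg^2+.

Mg^2+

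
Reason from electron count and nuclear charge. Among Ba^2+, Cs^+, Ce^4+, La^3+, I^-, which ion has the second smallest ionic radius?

Each ion has 54 electrons. The ranking follows nuclear charge in reverse — greater Z gives a smaller radius. Ce^4+ (Z=58), La^3+ (Z=57), Ba^2+ (Z=56), Cs^+ (Z=55), I^- (Z=53).
So the order is Ce^4+ < La^3+ < Ba^2+ < Cs^+ < I^-; the 2nd-smallest ion is La^3+.

La^3+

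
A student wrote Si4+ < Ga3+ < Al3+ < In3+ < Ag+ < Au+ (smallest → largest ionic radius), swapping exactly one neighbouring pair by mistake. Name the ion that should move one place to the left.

Al3+

Check each adjacent pair. Ga3+ and Al3+ are reversed: both in group 13 with the same charge; Al3+ (period 3) has the smaller radius. No other neighbouring pair contradicts the periodic trends, so Al3+ is the ion listed too late.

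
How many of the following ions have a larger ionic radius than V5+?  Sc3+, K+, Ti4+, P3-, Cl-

Isoelectronic series (18 e⁻ each). Size is set by nuclear charge: more protons means a smaller ion. V5+ (Z=23), Ti4+ (Z=22), Sc3+ (Z=21), K+ (Z=19), Cl- (Z=17), P3- (Z=15).
Relative to V5+, the ions that are larger are Ti4+, Sc3+, K+, Cl-, P3-. So 5 are larger.

5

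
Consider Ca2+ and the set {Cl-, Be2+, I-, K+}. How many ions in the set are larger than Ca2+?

Be2+: 2 e⁻, Z=4, Ca2+: 18 e⁻, Z=20, K+: 18 e⁻, Z=19, Cl-: 18 e⁻, Z=17, I-: 54 e⁻, Z=53. Be2+ < Ca2+ (same group, period 2 vs 4); Ca2+ < K+ (both 18 e⁻, Z=20>19); K+ < Cl- (both 18 e⁻, Z=19>17); Cl- < I- (same group, period 3 vs 5).
Overall: Be2+ < Ca2+ < K+ < Cl- < I-. Ca2+ has 1 below it and 3 above. Count: 3.

3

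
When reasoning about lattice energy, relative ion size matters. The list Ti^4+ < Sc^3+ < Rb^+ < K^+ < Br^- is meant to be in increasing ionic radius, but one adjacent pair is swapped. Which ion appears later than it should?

Check each adjacent pair. Rb^+ and K^+ are reversed: both in group 1 with the same charge; K^+ (period 4) has the smaller radius. No other neighbouring pair contradicts the periodic trends, so K^+ is the ion listed too late.

K^+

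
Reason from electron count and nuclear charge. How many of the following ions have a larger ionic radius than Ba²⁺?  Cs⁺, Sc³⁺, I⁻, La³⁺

2

First list Z and electron count for each: Sc³⁺ (Z=21, 18 e⁻), La³⁺ (Z=57, 54 e⁻), Ba²⁺ (Z=56, 54 e⁻), Cs⁺ (Z=55, 54 e⁻), I⁻ (Z=53, 54 e⁻). Sc³⁺ < La³⁺ (same group, 2 shells fewer); La³⁺ < Ba²⁺ (both 54 e⁻, Z=57>56); Ba²⁺ < Cs⁺ (isoelectronic, higher Z=56 is smaller); Cs⁺ < I⁻ (both 54 e⁻, Z=55>53).
Placing each against Ba²⁺: smaller — Sc³⁺, La³⁺; larger — Cs⁺, I⁻. So 2 are larger.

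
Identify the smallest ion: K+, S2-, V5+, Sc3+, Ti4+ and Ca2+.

V5+

Each ion has 18 electrons. The ranking follows nuclear charge in reverse — greater Z gives a smaller radius. V5+ (Z=23), Ti4+ (Z=22), Sc3+ (Z=21), Ca2+ (Z=20), K+ (Z=19), S2- (Z=16).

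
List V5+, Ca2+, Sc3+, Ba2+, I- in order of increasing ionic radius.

V5+ < Sc3+ < Ca2+ < Ba2+ < I-

Tabulating Z and e⁻: V5+ (Z=23, 18 e⁻), Sc3+ (Z=21, 18 e⁻), Ca2+ (Z=20, 18 e⁻), Ba2+ (Z=56, 54 e⁻), I- (Z=53, 54 e⁻). V5+ < Sc3+ (both 18 e⁻, Z=23>21); Sc3+ < Ca2+ (both 18 e⁻, Z=21>20); Ca2+ < Ba2+ (same group, 2 shells fewer); Ba2+ < I- (both 54 e⁻, Z=56>53).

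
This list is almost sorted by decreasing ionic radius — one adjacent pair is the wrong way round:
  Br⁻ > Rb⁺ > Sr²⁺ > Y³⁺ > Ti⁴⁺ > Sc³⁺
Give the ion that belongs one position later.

Ti⁴⁺

Scanning neighbour by neighbour, only Ti⁴⁺/Sc³⁺ violates a trend: both have 18 electrons but Z(Ti)=22 > Z(Sc)=21, so Ti⁴⁺ should be the smaller of the two. That makes Ti⁴⁺ the one sitting a position early relative to where it belongs.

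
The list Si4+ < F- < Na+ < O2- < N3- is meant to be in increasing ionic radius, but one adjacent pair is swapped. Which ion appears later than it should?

The pair F-, Na+ is the wrong way round — both have 10 electrons but Z(Na)=11 > Z(F)=9, so Na+ should be the smaller of the two. All other adjacent pairs agree with periodic trends, so Na+ is the misplaced ion.

Na+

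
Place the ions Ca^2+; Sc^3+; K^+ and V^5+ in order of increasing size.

Each ion has 18 electrons. The ranking follows nuclear charge in reverse — greater Z gives a smaller radius. V^5+ (Z=23), Sc^3+ (Z=21), Ca^2+ (Z=20), K^+ (Z=19).

V^5+ < Sc^3+ < Ca^2+ < K^+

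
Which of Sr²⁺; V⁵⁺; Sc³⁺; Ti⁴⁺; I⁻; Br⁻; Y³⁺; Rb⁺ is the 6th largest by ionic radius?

Sc³⁺

Electron counts and nuclear charges: V⁵⁺ has 18 e⁻ (Z=23), Ti⁴⁺ has 18 e⁻ (Z=22), Sc³⁺ has 18 e⁻ (Z=21), Y³⁺ has 36 e⁻ (Z=39), Sr²⁺ has 36 e⁻ (Z=38), Rb⁺ has 36 e⁻ (Z=37), Br⁻ has 36 e⁻ (Z=35), I⁻ has 54 e⁻ (Z=53). V⁵⁺ < Ti⁴⁺ (isoelectronic, higher Z=23 is smaller); Ti⁴⁺ < Sc³⁺ (isoelectronic, higher Z=22 is smaller); Sc³⁺ < Y³⁺ (same group, period 4 vs 5); Y³⁺ < Sr²⁺ (both 36 e⁻, Z=39>38); Sr²⁺ < Rb⁺ (isoelectronic, higher Z=38 is smaller); Rb⁺ < Br⁻ (isoelectronic, higher Z=37 is smaller); Br⁻ < I⁻ (same group, period 4 vs 5).
Ordering: V⁵⁺ < Ti⁴⁺ < Sc³⁺ < Y³⁺ < Sr²⁺ < Rb⁺ < Br⁻ < I⁻. The 6th largest is Sc³⁺.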